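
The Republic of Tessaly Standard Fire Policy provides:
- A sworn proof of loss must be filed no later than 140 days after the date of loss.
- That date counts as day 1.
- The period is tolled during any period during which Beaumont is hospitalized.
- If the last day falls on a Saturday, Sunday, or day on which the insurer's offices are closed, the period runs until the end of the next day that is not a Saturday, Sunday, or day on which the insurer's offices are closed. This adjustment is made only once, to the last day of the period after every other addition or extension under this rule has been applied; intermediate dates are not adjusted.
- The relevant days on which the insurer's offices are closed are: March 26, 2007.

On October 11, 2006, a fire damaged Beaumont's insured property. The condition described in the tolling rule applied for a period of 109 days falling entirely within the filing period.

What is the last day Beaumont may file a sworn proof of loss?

Counting October 11, 2006 as day 1, day 140 is February 27, 2007.
Tolling adds 109 days: February 27, 2007 + 109 days = June 16, 2007.
June 16, 2007 is Saturday; June 17, 2007 is Sunday. The next qualifying day is June 18, 2007.

June 18, 2007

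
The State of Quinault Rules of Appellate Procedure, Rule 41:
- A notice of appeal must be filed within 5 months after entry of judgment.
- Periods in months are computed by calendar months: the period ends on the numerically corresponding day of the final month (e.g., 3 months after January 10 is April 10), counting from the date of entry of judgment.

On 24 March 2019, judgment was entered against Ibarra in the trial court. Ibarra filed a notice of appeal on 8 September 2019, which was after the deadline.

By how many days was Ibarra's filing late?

15 days

5 months after 24 March 2019 is August 24, 2019.
The deadline is August 24, 2019; from August 24, 2019 to September 8, 2019 is 15 days.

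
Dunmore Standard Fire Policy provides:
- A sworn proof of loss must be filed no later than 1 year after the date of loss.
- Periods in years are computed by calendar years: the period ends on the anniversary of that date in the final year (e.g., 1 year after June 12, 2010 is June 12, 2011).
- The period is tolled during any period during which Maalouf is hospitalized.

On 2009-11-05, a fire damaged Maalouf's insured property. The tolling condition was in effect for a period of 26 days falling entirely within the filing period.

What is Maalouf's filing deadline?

1 year after 2009-11-05 is November 5, 2010.
Tolling adds 26 days: November 5, 2010 + 26 days = December 1, 2010.

December 1, 2010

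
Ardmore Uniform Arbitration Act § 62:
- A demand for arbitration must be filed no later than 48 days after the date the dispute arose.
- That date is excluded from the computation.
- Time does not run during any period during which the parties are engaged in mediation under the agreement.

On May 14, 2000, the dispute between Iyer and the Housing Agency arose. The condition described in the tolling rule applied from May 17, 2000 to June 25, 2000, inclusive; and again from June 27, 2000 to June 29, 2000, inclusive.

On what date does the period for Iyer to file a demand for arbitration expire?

48 days after May 14, 2000 is July 1, 2000.
From May 17, 2000 through June 25, 2000 inclusive is 40 days; tolling adds 40 days: July 1, 2000 + 40 days = August 10, 2000.
From June 27, 2000 through June 29, 2000 inclusive is 3 days; tolling adds 3 days: August 10, 2000 + 3 days = August 13, 2000.

August 13, 2000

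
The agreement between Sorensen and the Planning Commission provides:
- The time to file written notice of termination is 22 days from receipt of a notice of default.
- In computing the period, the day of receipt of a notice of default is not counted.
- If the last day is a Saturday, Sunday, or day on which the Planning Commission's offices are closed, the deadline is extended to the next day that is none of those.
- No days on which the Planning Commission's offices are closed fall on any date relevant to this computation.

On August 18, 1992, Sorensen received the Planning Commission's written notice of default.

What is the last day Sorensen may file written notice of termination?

September 9, 1992

22 days after August 18, 1992 is September 9, 1992.
September 9, 1992 is a Wednesday and not a day on which the Planning Commission's offices are closed, so no extension applies.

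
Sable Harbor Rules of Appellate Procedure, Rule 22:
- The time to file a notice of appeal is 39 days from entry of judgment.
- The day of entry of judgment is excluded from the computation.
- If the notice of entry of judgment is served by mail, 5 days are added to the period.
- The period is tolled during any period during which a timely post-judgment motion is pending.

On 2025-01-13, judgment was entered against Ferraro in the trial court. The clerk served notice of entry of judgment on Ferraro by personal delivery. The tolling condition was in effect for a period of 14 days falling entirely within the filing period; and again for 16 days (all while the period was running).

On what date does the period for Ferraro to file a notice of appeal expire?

39 days after 2025-01-13 is February 21, 2025.
Service was not by mail, so no mail extension applies.
Tolling adds 14 days: February 21, 2025 + 14 days = March 7, 2025.
Tolling adds 16 days: March 7, 2025 + 16 days = March 23, 2025.

March 23, 2025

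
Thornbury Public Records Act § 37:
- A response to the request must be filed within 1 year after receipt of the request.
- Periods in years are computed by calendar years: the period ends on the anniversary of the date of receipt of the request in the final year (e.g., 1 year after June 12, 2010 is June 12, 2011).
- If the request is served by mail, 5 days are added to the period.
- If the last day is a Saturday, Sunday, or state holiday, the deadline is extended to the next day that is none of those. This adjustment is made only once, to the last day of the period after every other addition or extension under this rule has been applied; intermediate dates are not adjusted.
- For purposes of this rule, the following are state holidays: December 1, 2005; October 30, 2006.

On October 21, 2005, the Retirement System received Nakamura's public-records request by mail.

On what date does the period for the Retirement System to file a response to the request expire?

October 26, 2006

1 year after October 21, 2005 is October 21, 2006.
Service was by mail, adding 5 days: October 21, 2006 + 5 days = October 26, 2006.
October 26, 2006 is a Thursday and not a state holiday, so no extension applies.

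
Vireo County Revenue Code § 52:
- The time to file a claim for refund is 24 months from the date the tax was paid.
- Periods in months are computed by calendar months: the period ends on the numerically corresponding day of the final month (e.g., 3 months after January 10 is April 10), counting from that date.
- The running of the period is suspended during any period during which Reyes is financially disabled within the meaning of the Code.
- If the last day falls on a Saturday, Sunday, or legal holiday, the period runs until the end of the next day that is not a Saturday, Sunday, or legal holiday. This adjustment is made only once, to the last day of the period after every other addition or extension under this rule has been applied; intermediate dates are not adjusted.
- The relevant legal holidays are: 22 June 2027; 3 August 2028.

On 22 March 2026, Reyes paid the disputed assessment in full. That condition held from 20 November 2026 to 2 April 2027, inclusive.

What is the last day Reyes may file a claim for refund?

August 4, 2028

24 months after 22 March 2026 is March 22, 2028.
From November 20, 2026 through April 2, 2027 inclusive is 134 days; tolling adds 134 days: March 22, 2028 + 134 days = August 3, 2028.
August 3, 2028 is a listed holiday. The next qualifying day is August 4, 2028.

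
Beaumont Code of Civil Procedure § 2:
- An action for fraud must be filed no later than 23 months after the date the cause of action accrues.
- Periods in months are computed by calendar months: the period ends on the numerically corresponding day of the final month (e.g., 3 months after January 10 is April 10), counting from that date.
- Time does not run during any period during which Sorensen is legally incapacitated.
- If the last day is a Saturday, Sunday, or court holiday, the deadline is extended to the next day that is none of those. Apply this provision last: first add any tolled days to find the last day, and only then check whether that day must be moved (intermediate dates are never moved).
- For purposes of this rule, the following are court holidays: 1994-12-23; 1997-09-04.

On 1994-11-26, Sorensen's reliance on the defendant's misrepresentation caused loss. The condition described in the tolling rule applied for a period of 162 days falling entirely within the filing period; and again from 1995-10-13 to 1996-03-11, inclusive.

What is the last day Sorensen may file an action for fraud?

23 months after 1994-11-26 is October 26, 1996.
Tolling adds 162 days: October 26, 1996 + 162 days = April 6, 1997.
From October 13, 1995 through March 11, 1996 inclusive is 151 days; tolling adds 151 days: April 6, 1997 + 151 days = September 4, 1997.
September 4, 1997 is a listed holiday. The next qualifying day is September 5, 1997.

September 5, 1997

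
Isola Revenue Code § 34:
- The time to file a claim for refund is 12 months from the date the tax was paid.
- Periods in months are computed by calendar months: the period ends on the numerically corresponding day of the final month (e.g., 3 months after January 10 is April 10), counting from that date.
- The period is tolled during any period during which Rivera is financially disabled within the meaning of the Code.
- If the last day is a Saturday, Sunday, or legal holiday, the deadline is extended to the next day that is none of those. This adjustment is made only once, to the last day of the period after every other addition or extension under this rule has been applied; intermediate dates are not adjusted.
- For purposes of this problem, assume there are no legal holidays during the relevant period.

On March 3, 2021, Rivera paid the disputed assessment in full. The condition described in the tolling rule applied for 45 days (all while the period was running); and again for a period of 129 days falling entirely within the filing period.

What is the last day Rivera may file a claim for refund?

12 months after March 3, 2021 is March 3, 2022.
Tolling adds 45 days: March 3, 2022 + 45 days = April 17, 2022.
Tolling adds 129 days: April 17, 2022 + 129 days = August 24, 2022.
August 24, 2022 is a Wednesday and not a legal holiday, so no extension applies.

August 24, 2022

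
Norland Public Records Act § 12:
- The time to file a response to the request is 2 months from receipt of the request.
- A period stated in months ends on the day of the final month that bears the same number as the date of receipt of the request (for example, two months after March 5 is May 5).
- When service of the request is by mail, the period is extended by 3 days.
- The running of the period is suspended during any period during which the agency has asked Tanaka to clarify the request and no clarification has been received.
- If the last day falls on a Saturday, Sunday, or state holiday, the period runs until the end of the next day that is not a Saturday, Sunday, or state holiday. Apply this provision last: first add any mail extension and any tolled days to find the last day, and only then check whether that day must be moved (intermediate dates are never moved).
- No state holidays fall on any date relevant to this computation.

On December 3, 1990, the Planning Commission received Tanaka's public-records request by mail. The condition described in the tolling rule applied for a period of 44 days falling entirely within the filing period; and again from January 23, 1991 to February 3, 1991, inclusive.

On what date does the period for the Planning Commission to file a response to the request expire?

2 months after December 3, 1990 is February 3, 1991.
Service was by mail, adding 3 days: February 3, 1991 + 3 days = February 6, 1991.
Tolling adds 44 days: February 6, 1991 + 44 days = March 22, 1991.
From January 23, 1991 through February 3, 1991 inclusive is 12 days; tolling adds 12 days: March 22, 1991 + 12 days = April 3, 1991.
April 3, 1991 is a Wednesday and not a state holiday, so no extension applies.

April 3, 1991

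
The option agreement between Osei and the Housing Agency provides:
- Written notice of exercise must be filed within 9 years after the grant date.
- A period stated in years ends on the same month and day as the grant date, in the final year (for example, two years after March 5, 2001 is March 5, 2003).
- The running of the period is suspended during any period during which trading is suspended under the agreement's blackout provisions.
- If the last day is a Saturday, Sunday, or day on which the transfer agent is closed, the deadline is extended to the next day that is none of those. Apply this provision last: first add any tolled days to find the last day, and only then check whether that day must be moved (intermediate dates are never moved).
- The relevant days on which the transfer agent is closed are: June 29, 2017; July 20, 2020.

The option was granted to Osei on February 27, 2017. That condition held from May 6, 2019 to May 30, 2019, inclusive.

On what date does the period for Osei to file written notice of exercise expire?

9 years after February 27, 2017 is February 27, 2026.
From May 6, 2019 through May 30, 2019 inclusive is 25 days; tolling adds 25 days: February 27, 2026 + 25 days = March 24, 2026.
March 24, 2026 is a Tuesday and not a day on which the transfer agent is closed, so no extension applies.

March 24, 2026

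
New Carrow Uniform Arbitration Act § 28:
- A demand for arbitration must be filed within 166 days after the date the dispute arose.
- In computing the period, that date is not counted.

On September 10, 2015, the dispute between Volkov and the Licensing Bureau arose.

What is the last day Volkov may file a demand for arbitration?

166 days after September 10, 2015 is February 23, 2016.

February 23, 2016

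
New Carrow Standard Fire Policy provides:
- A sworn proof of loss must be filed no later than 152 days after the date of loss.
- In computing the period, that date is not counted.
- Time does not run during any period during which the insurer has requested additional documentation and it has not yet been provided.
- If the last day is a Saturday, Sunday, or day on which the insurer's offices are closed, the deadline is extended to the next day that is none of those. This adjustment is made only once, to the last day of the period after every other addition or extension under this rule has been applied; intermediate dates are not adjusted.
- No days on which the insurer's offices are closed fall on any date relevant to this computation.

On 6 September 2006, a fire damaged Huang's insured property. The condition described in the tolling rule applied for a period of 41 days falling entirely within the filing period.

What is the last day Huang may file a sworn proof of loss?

152 days after 6 September 2006 is February 5, 2007.
Tolling adds 41 days: February 5, 2007 + 41 days = March 18, 2007.
March 18, 2007 is Sunday. The next qualifying day is March 19, 2007.

March 19, 2007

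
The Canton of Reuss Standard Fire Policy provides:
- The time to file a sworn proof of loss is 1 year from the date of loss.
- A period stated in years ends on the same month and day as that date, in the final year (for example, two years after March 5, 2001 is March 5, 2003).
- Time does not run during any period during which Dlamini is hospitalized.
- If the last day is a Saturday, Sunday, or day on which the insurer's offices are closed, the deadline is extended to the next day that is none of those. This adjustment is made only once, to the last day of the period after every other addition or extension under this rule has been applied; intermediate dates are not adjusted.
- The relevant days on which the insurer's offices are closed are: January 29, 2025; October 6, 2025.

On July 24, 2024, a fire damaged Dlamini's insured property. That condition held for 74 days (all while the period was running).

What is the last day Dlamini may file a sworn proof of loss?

1 year after July 24, 2024 is July 24, 2025.
Tolling adds 74 days: July 24, 2025 + 74 days = October 6, 2025.
October 6, 2025 is a listed holiday. The next qualifying day is October 7, 2025.

October 7, 2025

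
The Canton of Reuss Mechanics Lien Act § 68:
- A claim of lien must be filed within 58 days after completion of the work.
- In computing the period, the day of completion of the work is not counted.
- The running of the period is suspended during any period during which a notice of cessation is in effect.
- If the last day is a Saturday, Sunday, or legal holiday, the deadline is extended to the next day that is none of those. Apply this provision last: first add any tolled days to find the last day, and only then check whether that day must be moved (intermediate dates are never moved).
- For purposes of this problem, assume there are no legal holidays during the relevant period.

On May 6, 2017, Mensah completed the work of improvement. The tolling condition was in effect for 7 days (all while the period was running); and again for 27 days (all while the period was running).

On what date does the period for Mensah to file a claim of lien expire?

August 7, 2017

58 days after May 6, 2017 is July 3, 2017.
Tolling adds 7 days: July 3, 2017 + 7 days = July 10, 2017.
Tolling adds 27 days: July 10, 2017 + 27 days = August 6, 2017.
August 6, 2017 is Sunday. The next qualifying day is August 7, 2017.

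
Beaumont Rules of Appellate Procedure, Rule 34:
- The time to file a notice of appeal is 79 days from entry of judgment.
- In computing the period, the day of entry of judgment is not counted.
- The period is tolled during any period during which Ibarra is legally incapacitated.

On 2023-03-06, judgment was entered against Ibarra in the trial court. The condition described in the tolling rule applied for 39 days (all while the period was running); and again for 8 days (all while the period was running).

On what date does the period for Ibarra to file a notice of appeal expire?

July 10, 2023

79 days after 2023-03-06 is May 24, 2023.
Tolling adds 39 days: May 24, 2023 + 39 days = July 2, 2023.
Tolling adds 8 days: July 2, 2023 + 8 days = July 10, 2023.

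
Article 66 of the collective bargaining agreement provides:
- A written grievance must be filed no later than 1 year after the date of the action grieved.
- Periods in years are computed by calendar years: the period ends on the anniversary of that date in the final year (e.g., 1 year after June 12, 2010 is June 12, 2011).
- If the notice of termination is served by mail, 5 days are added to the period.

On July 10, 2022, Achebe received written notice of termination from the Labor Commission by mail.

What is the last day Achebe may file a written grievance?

1 year after July 10, 2022 is July 10, 2023.
Service was by mail, adding 5 days: July 10, 2023 + 5 days = July 15, 2023.

July 15, 2023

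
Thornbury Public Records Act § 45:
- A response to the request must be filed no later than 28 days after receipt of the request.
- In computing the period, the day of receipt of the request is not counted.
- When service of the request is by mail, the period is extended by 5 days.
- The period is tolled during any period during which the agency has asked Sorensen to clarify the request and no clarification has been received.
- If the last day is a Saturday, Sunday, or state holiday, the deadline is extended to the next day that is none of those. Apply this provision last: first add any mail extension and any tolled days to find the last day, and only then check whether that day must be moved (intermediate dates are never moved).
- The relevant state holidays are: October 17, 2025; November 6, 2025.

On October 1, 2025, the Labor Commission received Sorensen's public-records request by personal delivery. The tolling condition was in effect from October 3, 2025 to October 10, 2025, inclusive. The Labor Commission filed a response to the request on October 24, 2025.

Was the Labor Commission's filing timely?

28 days after October 1, 2025 is October 29, 2025.
Service was not by mail, so no mail extension applies.
From October 3, 2025 through October 10, 2025 inclusive is 8 days; tolling adds 8 days: October 29, 2025 + 8 days = November 6, 2025.
November 6, 2025 is a listed holiday. The next qualifying day is November 7, 2025.
The deadline is November 7, 2025; the filing on October 24, 2025 is on or before that date.

Yes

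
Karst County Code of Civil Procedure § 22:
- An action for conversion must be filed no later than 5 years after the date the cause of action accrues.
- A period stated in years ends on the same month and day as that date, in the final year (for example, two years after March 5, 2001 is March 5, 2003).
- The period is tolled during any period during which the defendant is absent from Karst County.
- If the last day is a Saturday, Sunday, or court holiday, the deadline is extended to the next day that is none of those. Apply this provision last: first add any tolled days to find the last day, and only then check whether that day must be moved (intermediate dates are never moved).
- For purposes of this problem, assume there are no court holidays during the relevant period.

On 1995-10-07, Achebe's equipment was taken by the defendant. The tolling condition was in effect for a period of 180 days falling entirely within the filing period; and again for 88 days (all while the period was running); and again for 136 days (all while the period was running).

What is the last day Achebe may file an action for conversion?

November 15, 2001

5 years after 1995-10-07 is October 7, 2000.
Tolling adds 180 days: October 7, 2000 + 180 days = April 5, 2001.
Tolling adds 88 days: April 5, 2001 + 88 days = July 2, 2001.
Tolling adds 136 days: July 2, 2001 + 136 days = November 15, 2001.
November 15, 2001 is a Thursday and not a court holiday, so no extension applies.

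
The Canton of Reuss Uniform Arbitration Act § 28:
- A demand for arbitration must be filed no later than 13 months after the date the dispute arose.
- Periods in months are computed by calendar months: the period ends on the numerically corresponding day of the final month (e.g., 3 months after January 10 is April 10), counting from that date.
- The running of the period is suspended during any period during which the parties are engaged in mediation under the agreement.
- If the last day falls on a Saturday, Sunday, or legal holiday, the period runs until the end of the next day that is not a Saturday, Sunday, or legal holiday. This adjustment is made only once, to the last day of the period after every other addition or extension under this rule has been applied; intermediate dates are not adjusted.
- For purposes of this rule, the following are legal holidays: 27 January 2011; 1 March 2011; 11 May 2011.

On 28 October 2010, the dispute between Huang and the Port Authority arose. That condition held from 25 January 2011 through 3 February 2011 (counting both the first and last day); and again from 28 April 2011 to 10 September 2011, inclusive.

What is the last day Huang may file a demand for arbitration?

April 23, 2012

13 months after 28 October 2010 is November 28, 2011.
From January 25, 2011 through February 3, 2011 inclusive is 10 days; tolling adds 10 days: November 28, 2011 + 10 days = December 8, 2011.
From April 28, 2011 through September 10, 2011 inclusive is 136 days; tolling adds 136 days: December 8, 2011 + 136 days = April 22, 2012.
April 22, 2012 is Sunday. The next qualifying day is April 23, 2012.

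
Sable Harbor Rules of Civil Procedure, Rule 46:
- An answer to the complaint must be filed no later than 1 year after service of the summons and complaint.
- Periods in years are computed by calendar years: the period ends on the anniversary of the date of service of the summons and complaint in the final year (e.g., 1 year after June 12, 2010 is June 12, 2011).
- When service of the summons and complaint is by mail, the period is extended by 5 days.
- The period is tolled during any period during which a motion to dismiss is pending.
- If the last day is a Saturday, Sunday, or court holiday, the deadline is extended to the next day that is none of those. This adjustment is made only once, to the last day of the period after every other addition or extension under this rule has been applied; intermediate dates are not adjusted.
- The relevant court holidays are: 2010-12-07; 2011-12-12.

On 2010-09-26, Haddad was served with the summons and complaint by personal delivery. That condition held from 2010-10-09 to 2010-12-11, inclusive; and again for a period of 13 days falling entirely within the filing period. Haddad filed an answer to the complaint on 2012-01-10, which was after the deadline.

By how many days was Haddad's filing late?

1 year after 2010-09-26 is September 26, 2011.
Service was not by mail, so no mail extension applies.
From October 9, 2010 through December 11, 2010 inclusive is 64 days; tolling adds 64 days: September 26, 2011 + 64 days = November 29, 2011.
Tolling adds 13 days: November 29, 2011 + 13 days = December 12, 2011.
December 12, 2011 is a listed holiday. The next qualifying day is December 13, 2011.
The deadline is December 13, 2011; from December 13, 2011 to January 10, 2012 is 28 days.

28 days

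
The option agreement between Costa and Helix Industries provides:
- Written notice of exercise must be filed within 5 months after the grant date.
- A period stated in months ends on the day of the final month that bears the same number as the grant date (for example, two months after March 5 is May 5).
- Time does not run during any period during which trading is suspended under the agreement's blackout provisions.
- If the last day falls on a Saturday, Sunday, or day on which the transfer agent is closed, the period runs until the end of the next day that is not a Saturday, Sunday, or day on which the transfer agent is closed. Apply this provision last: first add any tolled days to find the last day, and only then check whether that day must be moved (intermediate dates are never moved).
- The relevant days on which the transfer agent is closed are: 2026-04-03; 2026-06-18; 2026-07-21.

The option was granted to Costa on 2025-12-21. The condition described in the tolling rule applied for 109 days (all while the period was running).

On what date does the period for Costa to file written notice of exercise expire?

5 months after 2025-12-21 is May 21, 2026.
Tolling adds 109 days: May 21, 2026 + 109 days = September 7, 2026.
September 7, 2026 is a Monday and not a day on which the transfer agent is closed, so no extension applies.

September 7, 2026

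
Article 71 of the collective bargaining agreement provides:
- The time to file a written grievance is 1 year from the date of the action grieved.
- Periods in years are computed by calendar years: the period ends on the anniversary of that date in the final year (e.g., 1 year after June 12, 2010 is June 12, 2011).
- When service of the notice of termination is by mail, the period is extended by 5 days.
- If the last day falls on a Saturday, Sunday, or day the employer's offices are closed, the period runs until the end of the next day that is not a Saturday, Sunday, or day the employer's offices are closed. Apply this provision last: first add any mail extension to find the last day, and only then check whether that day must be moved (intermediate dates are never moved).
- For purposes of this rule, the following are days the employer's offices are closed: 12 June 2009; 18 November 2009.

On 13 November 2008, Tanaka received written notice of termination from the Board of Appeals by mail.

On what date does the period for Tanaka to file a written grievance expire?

1 year after 13 November 2008 is November 13, 2009.
Service was by mail, adding 5 days: November 13, 2009 + 5 days = November 18, 2009.
November 18, 2009 is a listed holiday. The next qualifying day is November 19, 2009.

November 19, 2009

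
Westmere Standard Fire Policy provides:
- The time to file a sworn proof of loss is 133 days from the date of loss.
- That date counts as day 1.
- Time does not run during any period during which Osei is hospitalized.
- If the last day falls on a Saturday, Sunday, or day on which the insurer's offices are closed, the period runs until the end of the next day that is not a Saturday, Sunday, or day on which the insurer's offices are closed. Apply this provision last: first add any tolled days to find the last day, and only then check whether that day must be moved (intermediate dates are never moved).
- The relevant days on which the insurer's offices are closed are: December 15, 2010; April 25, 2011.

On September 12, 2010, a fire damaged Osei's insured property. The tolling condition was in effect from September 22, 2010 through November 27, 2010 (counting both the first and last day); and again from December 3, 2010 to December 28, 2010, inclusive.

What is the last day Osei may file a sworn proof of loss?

Counting September 12, 2010 as day 1, day 133 is January 22, 2011.
From September 22, 2010 through November 27, 2010 inclusive is 67 days; tolling adds 67 days: January 22, 2011 + 67 days = March 30, 2011.
From December 3, 2010 through December 28, 2010 inclusive is 26 days; tolling adds 26 days: March 30, 2011 + 26 days = April 25, 2011.
April 25, 2011 is a listed holiday. The next qualifying day is April 26, 2011.

April 26, 2011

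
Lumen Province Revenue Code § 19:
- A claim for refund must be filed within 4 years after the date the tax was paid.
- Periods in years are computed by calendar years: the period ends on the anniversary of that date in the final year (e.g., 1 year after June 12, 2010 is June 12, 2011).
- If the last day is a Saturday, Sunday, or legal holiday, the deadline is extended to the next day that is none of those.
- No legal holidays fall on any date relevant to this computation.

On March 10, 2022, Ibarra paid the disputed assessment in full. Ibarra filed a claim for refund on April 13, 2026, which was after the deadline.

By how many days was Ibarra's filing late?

34 days

4 years after March 10, 2022 is March 10, 2026.
March 10, 2026 is a Tuesday and not a legal holiday, so no extension applies.
The deadline is March 10, 2026; from March 10, 2026 to April 13, 2026 is 34 days.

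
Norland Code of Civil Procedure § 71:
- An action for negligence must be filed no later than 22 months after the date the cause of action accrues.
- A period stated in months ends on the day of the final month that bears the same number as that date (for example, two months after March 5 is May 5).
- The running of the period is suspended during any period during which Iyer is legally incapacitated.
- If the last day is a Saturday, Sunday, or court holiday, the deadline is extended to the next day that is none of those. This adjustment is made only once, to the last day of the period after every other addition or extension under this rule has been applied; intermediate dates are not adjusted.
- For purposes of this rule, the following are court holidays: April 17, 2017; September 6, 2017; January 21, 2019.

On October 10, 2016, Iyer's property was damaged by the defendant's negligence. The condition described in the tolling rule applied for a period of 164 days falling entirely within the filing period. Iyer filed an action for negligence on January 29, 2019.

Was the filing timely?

22 months after October 10, 2016 is August 10, 2018.
Tolling adds 164 days: August 10, 2018 + 164 days = January 21, 2019.
January 21, 2019 is a listed holiday. The next qualifying day is January 22, 2019.
The deadline is January 22, 2019; the filing on January 29, 2019 is after that date.

No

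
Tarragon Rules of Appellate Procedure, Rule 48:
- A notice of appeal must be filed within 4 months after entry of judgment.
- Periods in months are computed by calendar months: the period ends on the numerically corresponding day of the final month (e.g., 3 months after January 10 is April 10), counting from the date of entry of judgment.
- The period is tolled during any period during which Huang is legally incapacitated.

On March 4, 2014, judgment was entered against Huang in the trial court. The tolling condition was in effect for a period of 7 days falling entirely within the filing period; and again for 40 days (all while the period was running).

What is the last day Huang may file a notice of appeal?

August 20, 2014

4 months after March 4, 2014 is July 4, 2014.
Tolling adds 7 days: July 4, 2014 + 7 days = July 11, 2014.
Tolling adds 40 days: July 11, 2014 + 40 days = August 20, 2014.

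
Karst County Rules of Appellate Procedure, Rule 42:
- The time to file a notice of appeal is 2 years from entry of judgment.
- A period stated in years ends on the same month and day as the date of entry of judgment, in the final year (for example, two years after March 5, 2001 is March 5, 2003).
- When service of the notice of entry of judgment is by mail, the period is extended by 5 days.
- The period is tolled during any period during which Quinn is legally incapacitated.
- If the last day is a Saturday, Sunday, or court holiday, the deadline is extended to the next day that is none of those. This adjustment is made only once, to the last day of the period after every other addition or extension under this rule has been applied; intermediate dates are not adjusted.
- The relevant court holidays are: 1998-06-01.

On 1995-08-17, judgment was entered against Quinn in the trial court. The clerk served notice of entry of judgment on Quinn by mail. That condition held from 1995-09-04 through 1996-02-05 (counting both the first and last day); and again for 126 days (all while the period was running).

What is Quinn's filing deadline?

June 2, 1998

2 years after 1995-08-17 is August 17, 1997.
Service was by mail, adding 5 days: August 17, 1997 + 5 days = August 22, 1997.
From September 4, 1995 through February 5, 1996 inclusive is 155 days; tolling adds 155 days: August 22, 1997 + 155 days = January 24, 1998.
Tolling adds 126 days: January 24, 1998 + 126 days = May 30, 1998.
May 30, 1998 is Saturday; May 31, 1998 is Sunday; June 1, 1998 is a listed holiday. The next qualifying day is June 2, 1998.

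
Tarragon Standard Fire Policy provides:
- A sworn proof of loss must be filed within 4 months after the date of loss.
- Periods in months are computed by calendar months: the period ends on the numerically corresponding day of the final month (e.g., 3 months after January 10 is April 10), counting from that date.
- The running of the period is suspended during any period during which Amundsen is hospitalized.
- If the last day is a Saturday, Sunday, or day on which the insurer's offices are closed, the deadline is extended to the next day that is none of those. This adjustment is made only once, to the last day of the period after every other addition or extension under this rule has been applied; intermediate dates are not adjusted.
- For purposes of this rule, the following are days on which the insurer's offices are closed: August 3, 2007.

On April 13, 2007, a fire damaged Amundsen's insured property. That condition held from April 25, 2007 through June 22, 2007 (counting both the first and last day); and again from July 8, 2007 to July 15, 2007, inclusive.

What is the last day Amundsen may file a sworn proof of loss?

October 19, 2007

4 months after April 13, 2007 is August 13, 2007.
From April 25, 2007 through June 22, 2007 inclusive is 59 days; tolling adds 59 days: August 13, 2007 + 59 days = October 11, 2007.
From July 8, 2007 through July 15, 2007 inclusive is 8 days; tolling adds 8 days: October 11, 2007 + 8 days = October 19, 2007.
October 19, 2007 is a Friday and not a day on which the insurer's offices are closed, so no extension applies.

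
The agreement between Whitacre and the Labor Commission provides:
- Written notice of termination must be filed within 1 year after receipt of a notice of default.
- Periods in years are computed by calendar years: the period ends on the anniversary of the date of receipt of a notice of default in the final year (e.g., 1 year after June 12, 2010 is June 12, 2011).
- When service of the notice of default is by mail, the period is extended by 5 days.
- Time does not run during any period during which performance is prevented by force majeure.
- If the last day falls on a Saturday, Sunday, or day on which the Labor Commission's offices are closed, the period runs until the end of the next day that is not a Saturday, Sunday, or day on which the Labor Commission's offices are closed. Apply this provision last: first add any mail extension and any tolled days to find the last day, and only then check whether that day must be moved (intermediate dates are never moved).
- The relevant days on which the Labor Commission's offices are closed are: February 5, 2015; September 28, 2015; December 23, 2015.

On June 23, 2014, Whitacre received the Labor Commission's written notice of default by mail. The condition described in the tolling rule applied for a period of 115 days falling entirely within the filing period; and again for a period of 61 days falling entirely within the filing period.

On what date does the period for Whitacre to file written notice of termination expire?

December 21, 2015

1 year after June 23, 2014 is June 23, 2015.
Service was by mail, adding 5 days: June 23, 2015 + 5 days = June 28, 2015.
Tolling adds 115 days: June 28, 2015 + 115 days = October 21, 2015.
Tolling adds 61 days: October 21, 2015 + 61 days = December 21, 2015.
December 21, 2015 is a Monday and not a day on which the Labor Commission's offices are closed, so no extension applies.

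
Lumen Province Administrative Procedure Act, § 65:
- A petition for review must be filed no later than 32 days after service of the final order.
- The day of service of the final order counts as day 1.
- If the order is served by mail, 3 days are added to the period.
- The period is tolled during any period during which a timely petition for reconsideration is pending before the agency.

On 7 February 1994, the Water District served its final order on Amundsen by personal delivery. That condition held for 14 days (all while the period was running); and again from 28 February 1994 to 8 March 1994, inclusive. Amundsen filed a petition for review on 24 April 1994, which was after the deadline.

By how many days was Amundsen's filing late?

Counting 7 February 1994 as day 1, day 32 is March 10, 1994.
Service was not by mail, so no mail extension applies.
Tolling adds 14 days: March 10, 1994 + 14 days = March 24, 1994.
From February 28, 1994 through March 8, 1994 inclusive is 9 days; tolling adds 9 days: March 24, 1994 + 9 days = April 2, 1994.
The deadline is April 2, 1994; from April 2, 1994 to April 24, 1994 is 22 days.

22 days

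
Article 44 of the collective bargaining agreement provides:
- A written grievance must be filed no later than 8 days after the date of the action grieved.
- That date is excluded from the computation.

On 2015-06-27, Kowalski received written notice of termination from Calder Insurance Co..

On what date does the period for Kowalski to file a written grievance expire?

July 5, 2015

8 days after 2015-06-27 is July 5, 2015.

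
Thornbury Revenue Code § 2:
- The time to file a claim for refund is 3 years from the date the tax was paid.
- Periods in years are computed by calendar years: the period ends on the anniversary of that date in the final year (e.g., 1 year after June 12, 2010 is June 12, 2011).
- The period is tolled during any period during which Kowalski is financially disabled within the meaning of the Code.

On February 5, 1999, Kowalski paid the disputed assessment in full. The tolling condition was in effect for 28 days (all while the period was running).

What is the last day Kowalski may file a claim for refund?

3 years after February 5, 1999 is February 5, 2002.
Tolling adds 28 days: February 5, 2002 + 28 days = March 5, 2002.

March 5, 2002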